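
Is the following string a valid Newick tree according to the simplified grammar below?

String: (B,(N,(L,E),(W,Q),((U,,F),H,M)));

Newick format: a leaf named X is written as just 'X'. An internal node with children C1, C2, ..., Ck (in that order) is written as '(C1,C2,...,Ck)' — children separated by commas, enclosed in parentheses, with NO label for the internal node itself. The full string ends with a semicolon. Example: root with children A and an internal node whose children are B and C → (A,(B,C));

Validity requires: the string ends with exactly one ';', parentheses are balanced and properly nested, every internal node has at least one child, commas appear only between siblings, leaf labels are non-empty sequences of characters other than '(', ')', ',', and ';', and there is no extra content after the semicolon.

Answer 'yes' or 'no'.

Answer: no

Derivation:
Input: (B,(N,(L,E),(W,Q),((U,,F),H,M)));
Paren balance: 6 '(' vs 6 ')' OK
Ends with single ';': True
Full parse: FAILS (empty leaf label at pos 22)
Valid: False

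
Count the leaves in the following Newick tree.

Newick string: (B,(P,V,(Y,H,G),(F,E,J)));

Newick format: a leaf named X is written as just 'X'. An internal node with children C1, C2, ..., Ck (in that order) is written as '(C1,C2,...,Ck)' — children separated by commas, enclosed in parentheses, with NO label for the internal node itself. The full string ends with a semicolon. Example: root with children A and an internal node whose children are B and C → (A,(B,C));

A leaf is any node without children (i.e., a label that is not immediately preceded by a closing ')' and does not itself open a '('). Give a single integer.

Answer: 9

Derivation:
Newick: (B,(P,V,(Y,H,G),(F,E,J)));
Scan left-to-right; a leaf is any maximal label run not followed by '(':
  pos 1: leaf 'B' → count = 1
  pos 4: leaf 'P' → count = 2
  pos 6: leaf 'V' → count = 3
  pos 9: leaf 'Y' → count = 4
  pos 11: leaf 'H' → count = 5
  pos 13: leaf 'G' → count = 6
  pos 17: leaf 'F' → count = 7
  pos 19: leaf 'E' → count = 8
  pos 21: leaf 'J' → count = 9
Total leaves: 9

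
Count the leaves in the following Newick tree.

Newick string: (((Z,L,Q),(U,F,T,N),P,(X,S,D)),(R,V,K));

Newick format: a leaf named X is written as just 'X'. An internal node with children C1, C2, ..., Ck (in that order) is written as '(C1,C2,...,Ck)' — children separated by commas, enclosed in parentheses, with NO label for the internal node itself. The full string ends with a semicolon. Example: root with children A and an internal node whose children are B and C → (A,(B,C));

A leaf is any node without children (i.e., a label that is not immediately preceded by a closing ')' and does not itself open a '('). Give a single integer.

Answer: 14

Derivation:
Newick: (((Z,L,Q),(U,F,T,N),P,(X,S,D)),(R,V,K));
Scan left-to-right; a leaf is any maximal label run not followed by '(':
  pos 3: leaf 'Z' → count = 1
  pos 5: leaf 'L' → count = 2
  pos 7: leaf 'Q' → count = 3
  pos 11: leaf 'U' → count = 4
  pos 13: leaf 'F' → count = 5
  pos 15: leaf 'T' → count = 6
  pos 17: leaf 'N' → count = 7
  pos 20: leaf 'P' → count = 8
  pos 23: leaf 'X' → count = 9
  pos 25: leaf 'S' → count = 10
  pos 27: leaf 'D' → count = 11
  pos 32: leaf 'R' → count = 12
  pos 34: leaf 'V' → count = 13
  pos 36: leaf 'K' → count = 14
Total leaves: 14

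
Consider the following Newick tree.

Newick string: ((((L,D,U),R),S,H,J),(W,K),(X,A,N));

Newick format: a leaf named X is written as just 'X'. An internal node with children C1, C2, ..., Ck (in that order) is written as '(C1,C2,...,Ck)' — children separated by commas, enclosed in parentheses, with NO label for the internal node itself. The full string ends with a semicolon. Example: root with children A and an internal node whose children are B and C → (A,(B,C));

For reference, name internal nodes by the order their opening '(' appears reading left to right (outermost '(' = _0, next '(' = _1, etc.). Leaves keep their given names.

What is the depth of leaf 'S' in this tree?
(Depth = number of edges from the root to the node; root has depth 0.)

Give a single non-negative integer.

Newick: ((((L,D,U),R),S,H,J),(W,K),(X,A,N));
Naming internals by '(' encounter order: outermost '(' = _0, next = _1, ...
Query node: S
Path from root: _0 -> _1 -> S
Depth of S: 2 (number of edges from root)

Answer: 2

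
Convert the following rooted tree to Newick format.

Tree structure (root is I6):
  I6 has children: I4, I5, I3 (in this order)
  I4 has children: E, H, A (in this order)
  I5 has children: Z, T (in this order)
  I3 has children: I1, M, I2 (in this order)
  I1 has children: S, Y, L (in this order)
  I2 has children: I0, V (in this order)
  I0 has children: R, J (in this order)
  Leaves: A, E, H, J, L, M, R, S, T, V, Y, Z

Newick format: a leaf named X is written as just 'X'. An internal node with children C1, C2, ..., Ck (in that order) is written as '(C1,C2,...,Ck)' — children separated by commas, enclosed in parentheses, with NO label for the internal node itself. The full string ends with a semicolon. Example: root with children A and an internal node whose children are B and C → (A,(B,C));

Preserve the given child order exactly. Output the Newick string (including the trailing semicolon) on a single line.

internal I6 with children ['I4', 'I5', 'I3']
  internal I4 with children ['E', 'H', 'A']
    leaf 'E' → 'E'
    leaf 'H' → 'H'
    leaf 'A' → 'A'
  → '(E,H,A)'
  internal I5 with children ['Z', 'T']
    leaf 'Z' → 'Z'
    leaf 'T' → 'T'
  → '(Z,T)'
  internal I3 with children ['I1', 'M', 'I2']
    internal I1 with children ['S', 'Y', 'L']
      leaf 'S' → 'S'
      leaf 'Y' → 'Y'
      leaf 'L' → 'L'
    → '(S,Y,L)'
    leaf 'M' → 'M'
    internal I2 with children ['I0', 'V']
      internal I0 with children ['R', 'J']
        leaf 'R' → 'R'
        leaf 'J' → 'J'
      → '(R,J)'
      leaf 'V' → 'V'
    → '((R,J),V)'
  → '((S,Y,L),M,((R,J),V))'
→ '((E,H,A),(Z,T),((S,Y,L),M,((R,J),V)))'
Final: ((E,H,A),(Z,T),((S,Y,L),M,((R,J),V)));

Answer: ((E,H,A),(Z,T),((S,Y,L),M,((R,J),V)));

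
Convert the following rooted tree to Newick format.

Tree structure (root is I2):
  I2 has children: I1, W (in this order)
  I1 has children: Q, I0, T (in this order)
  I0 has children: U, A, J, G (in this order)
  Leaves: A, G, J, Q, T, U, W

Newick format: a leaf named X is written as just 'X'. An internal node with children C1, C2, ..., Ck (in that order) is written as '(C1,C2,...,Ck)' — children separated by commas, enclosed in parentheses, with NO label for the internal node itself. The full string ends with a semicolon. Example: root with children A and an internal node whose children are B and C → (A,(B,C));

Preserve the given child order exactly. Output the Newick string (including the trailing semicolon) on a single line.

internal I2 with children ['I1', 'W']
  internal I1 with children ['Q', 'I0', 'T']
    leaf 'Q' → 'Q'
    internal I0 with children ['U', 'A', 'J', 'G']
      leaf 'U' → 'U'
      leaf 'A' → 'A'
      leaf 'J' → 'J'
      leaf 'G' → 'G'
    → '(U,A,J,G)'
    leaf 'T' → 'T'
  → '(Q,(U,A,J,G),T)'
  leaf 'W' → 'W'
→ '((Q,(U,A,J,G),T),W)'
Final: ((Q,(U,A,J,G),T),W);

Answer: ((Q,(U,A,J,G),T),W);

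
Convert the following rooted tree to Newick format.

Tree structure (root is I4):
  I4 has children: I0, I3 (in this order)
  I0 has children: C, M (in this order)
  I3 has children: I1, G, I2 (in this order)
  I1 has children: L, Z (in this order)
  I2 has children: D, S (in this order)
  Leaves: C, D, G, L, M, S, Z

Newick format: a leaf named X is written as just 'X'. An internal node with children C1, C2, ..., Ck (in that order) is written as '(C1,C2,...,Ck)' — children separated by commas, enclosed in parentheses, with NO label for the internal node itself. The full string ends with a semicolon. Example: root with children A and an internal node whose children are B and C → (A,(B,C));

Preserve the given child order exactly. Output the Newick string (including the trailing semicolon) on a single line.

Answer: ((C,M),((L,Z),G,(D,S)));

Derivation:
internal I4 with children ['I0', 'I3']
  internal I0 with children ['C', 'M']
    leaf 'C' → 'C'
    leaf 'M' → 'M'
  → '(C,M)'
  internal I3 with children ['I1', 'G', 'I2']
    internal I1 with children ['L', 'Z']
      leaf 'L' → 'L'
      leaf 'Z' → 'Z'
    → '(L,Z)'
    leaf 'G' → 'G'
    internal I2 with children ['D', 'S']
      leaf 'D' → 'D'
      leaf 'S' → 'S'
    → '(D,S)'
  → '((L,Z),G,(D,S))'
→ '((C,M),((L,Z),G,(D,S)))'
Final: ((C,M),((L,Z),G,(D,S)));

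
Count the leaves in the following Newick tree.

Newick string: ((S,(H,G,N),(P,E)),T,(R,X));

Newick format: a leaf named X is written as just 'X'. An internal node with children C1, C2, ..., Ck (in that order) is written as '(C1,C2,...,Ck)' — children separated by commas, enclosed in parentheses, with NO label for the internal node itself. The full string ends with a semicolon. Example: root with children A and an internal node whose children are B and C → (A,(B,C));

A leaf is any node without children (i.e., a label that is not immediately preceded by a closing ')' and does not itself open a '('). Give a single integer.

Newick: ((S,(H,G,N),(P,E)),T,(R,X));
Scan left-to-right; a leaf is any maximal label run not followed by '(':
  pos 2: leaf 'S' → count = 1
  pos 5: leaf 'H' → count = 2
  pos 7: leaf 'G' → count = 3
  pos 9: leaf 'N' → count = 4
  pos 13: leaf 'P' → count = 5
  pos 15: leaf 'E' → count = 6
  pos 19: leaf 'T' → count = 7
  pos 22: leaf 'R' → count = 8
  pos 24: leaf 'X' → count = 9
Total leaves: 9

Answer: 9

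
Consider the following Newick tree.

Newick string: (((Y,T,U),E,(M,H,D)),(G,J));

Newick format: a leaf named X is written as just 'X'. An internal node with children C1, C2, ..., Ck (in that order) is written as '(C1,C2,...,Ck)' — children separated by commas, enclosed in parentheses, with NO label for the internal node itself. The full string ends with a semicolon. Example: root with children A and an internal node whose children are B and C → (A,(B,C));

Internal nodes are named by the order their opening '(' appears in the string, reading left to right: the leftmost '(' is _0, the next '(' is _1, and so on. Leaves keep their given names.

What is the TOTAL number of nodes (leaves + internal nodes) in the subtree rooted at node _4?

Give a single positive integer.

Newick: (((Y,T,U),E,(M,H,D)),(G,J));
Locate _4: it is the '(' at position 21 (the 5th '(' reading left to right).
Query: subtree rooted at _4
_4: subtree_size = 1 + 2
  G: subtree_size = 1 + 0
  J: subtree_size = 1 + 0
Total subtree size of _4: 3

Answer: 3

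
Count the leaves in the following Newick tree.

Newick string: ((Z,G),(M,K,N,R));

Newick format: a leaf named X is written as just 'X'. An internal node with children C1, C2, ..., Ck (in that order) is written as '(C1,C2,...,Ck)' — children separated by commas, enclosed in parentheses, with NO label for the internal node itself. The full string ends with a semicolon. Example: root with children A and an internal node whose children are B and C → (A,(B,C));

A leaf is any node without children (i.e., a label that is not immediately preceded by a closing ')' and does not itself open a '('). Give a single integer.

Newick: ((Z,G),(M,K,N,R));
Scan left-to-right; a leaf is any maximal label run not followed by '(':
  pos 2: leaf 'Z' → count = 1
  pos 4: leaf 'G' → count = 2
  pos 8: leaf 'M' → count = 3
  pos 10: leaf 'K' → count = 4
  pos 12: leaf 'N' → count = 5
  pos 14: leaf 'R' → count = 6
Total leaves: 6

Answer: 6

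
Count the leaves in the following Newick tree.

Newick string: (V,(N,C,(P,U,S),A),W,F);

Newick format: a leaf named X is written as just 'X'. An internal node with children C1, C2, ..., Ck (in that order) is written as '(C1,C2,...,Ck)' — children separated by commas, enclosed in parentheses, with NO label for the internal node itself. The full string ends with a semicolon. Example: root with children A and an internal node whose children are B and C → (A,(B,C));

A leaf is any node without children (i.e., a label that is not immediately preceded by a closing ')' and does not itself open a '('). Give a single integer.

Answer: 9

Derivation:
Newick: (V,(N,C,(P,U,S),A),W,F);
Scan left-to-right; a leaf is any maximal label run not followed by '(':
  pos 1: leaf 'V' → count = 1
  pos 4: leaf 'N' → count = 2
  pos 6: leaf 'C' → count = 3
  pos 9: leaf 'P' → count = 4
  pos 11: leaf 'U' → count = 5
  pos 13: leaf 'S' → count = 6
  pos 16: leaf 'A' → count = 7
  pos 19: leaf 'W' → count = 8
  pos 21: leaf 'F' → count = 9
Total leaves: 9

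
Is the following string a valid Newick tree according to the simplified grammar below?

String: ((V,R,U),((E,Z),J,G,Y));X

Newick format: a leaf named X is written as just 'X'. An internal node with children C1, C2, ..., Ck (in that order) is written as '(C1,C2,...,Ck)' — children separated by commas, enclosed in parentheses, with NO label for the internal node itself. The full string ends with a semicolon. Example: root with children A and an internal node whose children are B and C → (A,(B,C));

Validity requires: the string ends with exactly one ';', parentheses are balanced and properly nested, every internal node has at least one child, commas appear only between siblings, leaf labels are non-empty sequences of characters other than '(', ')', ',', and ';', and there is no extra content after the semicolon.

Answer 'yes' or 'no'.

Answer: no

Derivation:
Input: ((V,R,U),((E,Z),J,G,Y));X
Paren balance: 4 '(' vs 4 ')' OK
Ends with single ';': False
Full parse: FAILS (must end with ;)
Valid: False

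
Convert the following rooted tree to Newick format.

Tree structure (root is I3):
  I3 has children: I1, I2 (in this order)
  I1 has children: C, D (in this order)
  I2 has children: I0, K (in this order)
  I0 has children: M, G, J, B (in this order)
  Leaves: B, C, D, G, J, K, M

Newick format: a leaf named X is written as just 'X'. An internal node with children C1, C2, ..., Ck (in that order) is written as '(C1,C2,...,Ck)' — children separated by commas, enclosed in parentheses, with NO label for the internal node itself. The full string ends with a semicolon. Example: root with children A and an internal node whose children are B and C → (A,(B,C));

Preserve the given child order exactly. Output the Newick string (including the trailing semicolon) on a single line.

internal I3 with children ['I1', 'I2']
  internal I1 with children ['C', 'D']
    leaf 'C' → 'C'
    leaf 'D' → 'D'
  → '(C,D)'
  internal I2 with children ['I0', 'K']
    internal I0 with children ['M', 'G', 'J', 'B']
      leaf 'M' → 'M'
      leaf 'G' → 'G'
      leaf 'J' → 'J'
      leaf 'B' → 'B'
    → '(M,G,J,B)'
    leaf 'K' → 'K'
  → '((M,G,J,B),K)'
→ '((C,D),((M,G,J,B),K))'
Final: ((C,D),((M,G,J,B),K));

Answer: ((C,D),((M,G,J,B),K));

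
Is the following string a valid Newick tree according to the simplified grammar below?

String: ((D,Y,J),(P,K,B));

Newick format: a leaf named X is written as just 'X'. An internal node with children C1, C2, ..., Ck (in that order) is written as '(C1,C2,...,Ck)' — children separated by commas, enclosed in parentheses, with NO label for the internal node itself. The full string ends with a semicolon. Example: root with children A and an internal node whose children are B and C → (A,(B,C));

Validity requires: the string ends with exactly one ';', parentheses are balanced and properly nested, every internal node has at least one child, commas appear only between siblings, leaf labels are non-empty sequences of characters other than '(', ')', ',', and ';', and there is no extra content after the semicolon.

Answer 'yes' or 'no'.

Answer: yes

Derivation:
Input: ((D,Y,J),(P,K,B));
Paren balance: 3 '(' vs 3 ')' OK
Ends with single ';': True
Full parse: OK
Valid: True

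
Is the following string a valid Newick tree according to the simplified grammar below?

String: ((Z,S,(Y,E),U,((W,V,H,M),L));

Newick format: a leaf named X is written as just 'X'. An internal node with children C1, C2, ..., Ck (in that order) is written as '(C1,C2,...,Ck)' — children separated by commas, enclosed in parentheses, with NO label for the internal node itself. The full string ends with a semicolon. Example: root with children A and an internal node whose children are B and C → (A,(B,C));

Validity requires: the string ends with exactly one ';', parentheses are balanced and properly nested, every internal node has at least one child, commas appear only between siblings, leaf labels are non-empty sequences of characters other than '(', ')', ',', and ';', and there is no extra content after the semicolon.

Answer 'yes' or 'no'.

Input: ((Z,S,(Y,E),U,((W,V,H,M),L));
Paren balance: 5 '(' vs 4 ')' MISMATCH
Ends with single ';': True
Full parse: FAILS (expected , or ) at pos 28)
Valid: False

Answer: no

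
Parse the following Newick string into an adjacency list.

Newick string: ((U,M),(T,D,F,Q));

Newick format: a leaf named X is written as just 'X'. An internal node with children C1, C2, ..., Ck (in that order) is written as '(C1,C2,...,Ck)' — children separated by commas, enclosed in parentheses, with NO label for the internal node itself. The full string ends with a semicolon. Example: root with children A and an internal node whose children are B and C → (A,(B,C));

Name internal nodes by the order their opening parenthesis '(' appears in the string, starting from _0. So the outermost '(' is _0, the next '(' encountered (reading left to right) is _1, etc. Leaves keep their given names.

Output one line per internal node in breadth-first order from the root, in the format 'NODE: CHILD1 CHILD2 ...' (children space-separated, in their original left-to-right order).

Answer: _0: _1 _2
_1: U M
_2: T D F Q

Derivation:
Input: ((U,M),(T,D,F,Q));
Scanning left-to-right, naming '(' by encounter order:
  pos 0: '(' -> open internal node _0 (depth 1)
  pos 1: '(' -> open internal node _1 (depth 2)
  pos 5: ')' -> close internal node _1 (now at depth 1)
  pos 7: '(' -> open internal node _2 (depth 2)
  pos 15: ')' -> close internal node _2 (now at depth 1)
  pos 16: ')' -> close internal node _0 (now at depth 0)
Total internal nodes: 3
BFS adjacency from root:
  _0: _1 _2
  _1: U M
  _2: T D F Q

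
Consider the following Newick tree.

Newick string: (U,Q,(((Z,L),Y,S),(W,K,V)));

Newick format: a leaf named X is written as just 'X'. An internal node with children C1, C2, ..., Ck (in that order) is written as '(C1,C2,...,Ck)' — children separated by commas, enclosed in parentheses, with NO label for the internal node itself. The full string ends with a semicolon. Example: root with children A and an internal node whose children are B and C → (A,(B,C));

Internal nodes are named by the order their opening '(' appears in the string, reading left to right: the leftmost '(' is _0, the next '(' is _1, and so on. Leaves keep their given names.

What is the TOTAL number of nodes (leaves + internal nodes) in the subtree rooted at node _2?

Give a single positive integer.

Newick: (U,Q,(((Z,L),Y,S),(W,K,V)));
Locate _2: it is the '(' at position 6 (the 3rd '(' reading left to right).
Query: subtree rooted at _2
_2: subtree_size = 1 + 5
  _3: subtree_size = 1 + 2
    Z: subtree_size = 1 + 0
    L: subtree_size = 1 + 0
  Y: subtree_size = 1 + 0
  S: subtree_size = 1 + 0
Total subtree size of _2: 6

Answer: 6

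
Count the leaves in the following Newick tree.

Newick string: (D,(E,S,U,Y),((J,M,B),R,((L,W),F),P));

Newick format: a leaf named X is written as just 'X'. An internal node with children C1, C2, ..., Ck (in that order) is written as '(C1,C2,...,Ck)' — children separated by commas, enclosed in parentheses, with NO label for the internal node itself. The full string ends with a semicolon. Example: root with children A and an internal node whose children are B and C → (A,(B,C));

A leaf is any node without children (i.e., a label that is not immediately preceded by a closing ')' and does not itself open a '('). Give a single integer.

Answer: 13

Derivation:
Newick: (D,(E,S,U,Y),((J,M,B),R,((L,W),F),P));
Scan left-to-right; a leaf is any maximal label run not followed by '(':
  pos 1: leaf 'D' → count = 1
  pos 4: leaf 'E' → count = 2
  pos 6: leaf 'S' → count = 3
  pos 8: leaf 'U' → count = 4
  pos 10: leaf 'Y' → count = 5
  pos 15: leaf 'J' → count = 6
  pos 17: leaf 'M' → count = 7
  pos 19: leaf 'B' → count = 8
  pos 22: leaf 'R' → count = 9
  pos 26: leaf 'L' → count = 10
  pos 28: leaf 'W' → count = 11
  pos 31: leaf 'F' → count = 12
  pos 34: leaf 'P' → count = 13
Total leaves: 13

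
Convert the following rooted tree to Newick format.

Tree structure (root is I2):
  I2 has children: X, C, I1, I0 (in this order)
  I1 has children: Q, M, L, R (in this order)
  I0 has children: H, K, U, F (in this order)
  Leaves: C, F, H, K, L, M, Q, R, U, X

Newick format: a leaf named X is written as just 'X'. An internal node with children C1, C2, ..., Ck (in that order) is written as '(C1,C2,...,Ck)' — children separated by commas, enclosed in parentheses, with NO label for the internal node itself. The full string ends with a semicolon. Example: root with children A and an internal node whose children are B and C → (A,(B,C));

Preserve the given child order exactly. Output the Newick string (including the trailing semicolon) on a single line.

Answer: (X,C,(Q,M,L,R),(H,K,U,F));

Derivation:
internal I2 with children ['X', 'C', 'I1', 'I0']
  leaf 'X' → 'X'
  leaf 'C' → 'C'
  internal I1 with children ['Q', 'M', 'L', 'R']
    leaf 'Q' → 'Q'
    leaf 'M' → 'M'
    leaf 'L' → 'L'
    leaf 'R' → 'R'
  → '(Q,M,L,R)'
  internal I0 with children ['H', 'K', 'U', 'F']
    leaf 'H' → 'H'
    leaf 'K' → 'K'
    leaf 'U' → 'U'
    leaf 'F' → 'F'
  → '(H,K,U,F)'
→ '(X,C,(Q,M,L,R),(H,K,U,F))'
Final: (X,C,(Q,M,L,R),(H,K,U,F));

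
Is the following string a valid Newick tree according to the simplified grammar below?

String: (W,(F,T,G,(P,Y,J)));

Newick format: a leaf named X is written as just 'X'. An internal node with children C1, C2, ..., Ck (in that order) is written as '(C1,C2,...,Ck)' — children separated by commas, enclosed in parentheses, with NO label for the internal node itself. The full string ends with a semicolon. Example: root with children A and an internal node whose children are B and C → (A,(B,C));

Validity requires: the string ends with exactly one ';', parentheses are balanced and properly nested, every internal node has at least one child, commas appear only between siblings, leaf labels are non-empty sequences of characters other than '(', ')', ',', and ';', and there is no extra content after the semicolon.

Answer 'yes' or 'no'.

Input: (W,(F,T,G,(P,Y,J)));
Paren balance: 3 '(' vs 3 ')' OK
Ends with single ';': True
Full parse: OK
Valid: True

Answer: yes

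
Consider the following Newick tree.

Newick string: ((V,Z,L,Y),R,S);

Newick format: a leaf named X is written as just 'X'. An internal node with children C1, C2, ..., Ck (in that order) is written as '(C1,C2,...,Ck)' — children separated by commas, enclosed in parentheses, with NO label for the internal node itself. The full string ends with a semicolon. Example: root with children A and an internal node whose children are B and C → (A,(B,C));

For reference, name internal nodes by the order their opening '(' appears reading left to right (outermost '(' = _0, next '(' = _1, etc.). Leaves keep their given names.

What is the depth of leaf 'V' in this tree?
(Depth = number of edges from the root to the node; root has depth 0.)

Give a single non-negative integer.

Newick: ((V,Z,L,Y),R,S);
Naming internals by '(' encounter order: outermost '(' = _0, next = _1, ...
Query node: V
Path from root: _0 -> _1 -> V
Depth of V: 2 (number of edges from root)

Answer: 2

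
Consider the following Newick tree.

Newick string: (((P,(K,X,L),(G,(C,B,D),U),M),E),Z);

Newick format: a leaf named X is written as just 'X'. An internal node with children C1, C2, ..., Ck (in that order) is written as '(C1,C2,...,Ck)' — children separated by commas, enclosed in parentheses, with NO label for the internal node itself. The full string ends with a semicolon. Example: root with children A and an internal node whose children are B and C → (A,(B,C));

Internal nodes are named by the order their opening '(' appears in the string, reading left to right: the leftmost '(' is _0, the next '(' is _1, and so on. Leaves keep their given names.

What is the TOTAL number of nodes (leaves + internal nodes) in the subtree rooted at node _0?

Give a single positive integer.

Answer: 18

Derivation:
Newick: (((P,(K,X,L),(G,(C,B,D),U),M),E),Z);
Locate _0: it is the '(' at position 0 (the 1st '(' reading left to right).
Query: subtree rooted at _0
_0: subtree_size = 1 + 17
  _1: subtree_size = 1 + 15
    _2: subtree_size = 1 + 13
      P: subtree_size = 1 + 0
      _3: subtree_size = 1 + 3
        K: subtree_size = 1 + 0
        X: subtree_size = 1 + 0
        L: subtree_size = 1 + 0
      _4: subtree_size = 1 + 6
        G: subtree_size = 1 + 0
        _5: subtree_size = 1 + 3
          C: subtree_size = 1 + 0
          B: subtree_size = 1 + 0
          D: subtree_size = 1 + 0
        U: subtree_size = 1 + 0
      M: subtree_size = 1 + 0
    E: subtree_size = 1 + 0
  Z: subtree_size = 1 + 0
Total subtree size of _0: 18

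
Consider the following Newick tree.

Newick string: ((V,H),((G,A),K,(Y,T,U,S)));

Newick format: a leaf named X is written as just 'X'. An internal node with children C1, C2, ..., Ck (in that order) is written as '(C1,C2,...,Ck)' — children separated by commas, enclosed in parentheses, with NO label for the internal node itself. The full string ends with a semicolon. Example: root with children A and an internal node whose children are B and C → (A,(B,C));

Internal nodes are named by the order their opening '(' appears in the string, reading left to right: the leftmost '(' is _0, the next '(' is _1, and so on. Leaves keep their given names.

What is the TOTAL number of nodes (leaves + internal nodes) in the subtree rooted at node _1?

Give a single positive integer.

Answer: 3

Derivation:
Newick: ((V,H),((G,A),K,(Y,T,U,S)));
Locate _1: it is the '(' at position 1 (the 2nd '(' reading left to right).
Query: subtree rooted at _1
_1: subtree_size = 1 + 2
  V: subtree_size = 1 + 0
  H: subtree_size = 1 + 0
Total subtree size of _1: 3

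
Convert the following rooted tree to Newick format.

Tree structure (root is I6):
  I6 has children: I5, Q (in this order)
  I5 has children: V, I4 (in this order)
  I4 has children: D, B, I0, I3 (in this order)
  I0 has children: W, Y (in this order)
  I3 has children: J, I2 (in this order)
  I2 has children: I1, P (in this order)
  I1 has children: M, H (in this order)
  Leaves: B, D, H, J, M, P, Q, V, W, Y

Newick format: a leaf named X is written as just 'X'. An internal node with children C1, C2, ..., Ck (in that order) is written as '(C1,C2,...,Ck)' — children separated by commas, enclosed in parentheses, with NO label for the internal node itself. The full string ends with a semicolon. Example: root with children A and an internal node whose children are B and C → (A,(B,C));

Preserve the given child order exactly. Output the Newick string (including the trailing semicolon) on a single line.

Answer: ((V,(D,B,(W,Y),(J,((M,H),P)))),Q);

Derivation:
internal I6 with children ['I5', 'Q']
  internal I5 with children ['V', 'I4']
    leaf 'V' → 'V'
    internal I4 with children ['D', 'B', 'I0', 'I3']
      leaf 'D' → 'D'
      leaf 'B' → 'B'
      internal I0 with children ['W', 'Y']
        leaf 'W' → 'W'
        leaf 'Y' → 'Y'
      → '(W,Y)'
      internal I3 with children ['J', 'I2']
        leaf 'J' → 'J'
        internal I2 with children ['I1', 'P']
          internal I1 with children ['M', 'H']
            leaf 'M' → 'M'
            leaf 'H' → 'H'
          → '(M,H)'
          leaf 'P' → 'P'
        → '((M,H),P)'
      → '(J,((M,H),P))'
    → '(D,B,(W,Y),(J,((M,H),P)))'
  → '(V,(D,B,(W,Y),(J,((M,H),P))))'
  leaf 'Q' → 'Q'
→ '((V,(D,B,(W,Y),(J,((M,H),P)))),Q)'
Final: ((V,(D,B,(W,Y),(J,((M,H),P)))),Q);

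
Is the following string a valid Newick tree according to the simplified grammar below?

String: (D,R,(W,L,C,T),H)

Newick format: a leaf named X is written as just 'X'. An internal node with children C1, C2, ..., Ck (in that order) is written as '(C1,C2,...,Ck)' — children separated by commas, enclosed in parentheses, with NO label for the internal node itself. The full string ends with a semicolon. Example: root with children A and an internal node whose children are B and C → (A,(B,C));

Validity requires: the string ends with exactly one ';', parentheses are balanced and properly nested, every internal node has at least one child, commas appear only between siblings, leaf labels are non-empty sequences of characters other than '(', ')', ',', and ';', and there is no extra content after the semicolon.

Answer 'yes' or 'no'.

Answer: no

Derivation:
Input: (D,R,(W,L,C,T),H)
Paren balance: 2 '(' vs 2 ')' OK
Ends with single ';': False
Full parse: FAILS (must end with ;)
Valid: False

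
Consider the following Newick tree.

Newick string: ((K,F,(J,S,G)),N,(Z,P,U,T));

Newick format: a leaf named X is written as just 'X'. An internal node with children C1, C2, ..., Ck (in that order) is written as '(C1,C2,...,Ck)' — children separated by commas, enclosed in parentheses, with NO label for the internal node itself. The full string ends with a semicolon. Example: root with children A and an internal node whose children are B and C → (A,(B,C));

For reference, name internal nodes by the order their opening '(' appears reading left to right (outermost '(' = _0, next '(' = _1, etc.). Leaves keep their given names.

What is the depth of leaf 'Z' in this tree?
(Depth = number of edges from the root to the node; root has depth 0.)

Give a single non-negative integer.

Newick: ((K,F,(J,S,G)),N,(Z,P,U,T));
Naming internals by '(' encounter order: outermost '(' = _0, next = _1, ...
Query node: Z
Path from root: _0 -> _3 -> Z
Depth of Z: 2 (number of edges from root)

Answer: 2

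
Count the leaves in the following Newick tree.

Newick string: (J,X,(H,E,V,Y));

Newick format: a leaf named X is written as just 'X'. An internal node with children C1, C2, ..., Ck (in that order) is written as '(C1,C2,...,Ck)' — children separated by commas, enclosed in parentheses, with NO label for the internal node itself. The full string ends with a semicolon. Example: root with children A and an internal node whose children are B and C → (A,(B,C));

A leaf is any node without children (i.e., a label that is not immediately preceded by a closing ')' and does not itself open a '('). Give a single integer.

Answer: 6

Derivation:
Newick: (J,X,(H,E,V,Y));
Scan left-to-right; a leaf is any maximal label run not followed by '(':
  pos 1: leaf 'J' → count = 1
  pos 3: leaf 'X' → count = 2
  pos 6: leaf 'H' → count = 3
  pos 8: leaf 'E' → count = 4
  pos 10: leaf 'V' → count = 5
  pos 12: leaf 'Y' → count = 6
Total leaves: 6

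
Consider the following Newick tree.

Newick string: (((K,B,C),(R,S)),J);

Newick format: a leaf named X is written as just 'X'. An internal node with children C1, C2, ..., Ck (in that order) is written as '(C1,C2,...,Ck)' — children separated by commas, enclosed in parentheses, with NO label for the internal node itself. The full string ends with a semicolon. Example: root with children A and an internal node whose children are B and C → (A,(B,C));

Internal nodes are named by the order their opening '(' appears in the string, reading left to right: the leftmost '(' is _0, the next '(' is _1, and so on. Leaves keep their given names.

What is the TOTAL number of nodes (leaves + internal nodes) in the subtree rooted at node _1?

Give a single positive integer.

Answer: 8

Derivation:
Newick: (((K,B,C),(R,S)),J);
Locate _1: it is the '(' at position 1 (the 2nd '(' reading left to right).
Query: subtree rooted at _1
_1: subtree_size = 1 + 7
  _2: subtree_size = 1 + 3
    K: subtree_size = 1 + 0
    B: subtree_size = 1 + 0
    C: subtree_size = 1 + 0
  _3: subtree_size = 1 + 2
    R: subtree_size = 1 + 0
    S: subtree_size = 1 + 0
Total subtree size of _1: 8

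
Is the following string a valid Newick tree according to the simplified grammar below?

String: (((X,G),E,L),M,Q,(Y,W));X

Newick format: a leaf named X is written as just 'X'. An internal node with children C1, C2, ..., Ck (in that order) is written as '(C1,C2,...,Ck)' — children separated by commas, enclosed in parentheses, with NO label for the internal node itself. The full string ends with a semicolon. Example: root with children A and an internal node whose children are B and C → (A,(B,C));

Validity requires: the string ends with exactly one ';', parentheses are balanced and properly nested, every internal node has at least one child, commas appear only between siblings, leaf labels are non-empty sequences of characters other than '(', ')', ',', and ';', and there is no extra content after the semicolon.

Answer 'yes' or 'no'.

Answer: no

Derivation:
Input: (((X,G),E,L),M,Q,(Y,W));X
Paren balance: 4 '(' vs 4 ')' OK
Ends with single ';': False
Full parse: FAILS (must end with ;)
Valid: False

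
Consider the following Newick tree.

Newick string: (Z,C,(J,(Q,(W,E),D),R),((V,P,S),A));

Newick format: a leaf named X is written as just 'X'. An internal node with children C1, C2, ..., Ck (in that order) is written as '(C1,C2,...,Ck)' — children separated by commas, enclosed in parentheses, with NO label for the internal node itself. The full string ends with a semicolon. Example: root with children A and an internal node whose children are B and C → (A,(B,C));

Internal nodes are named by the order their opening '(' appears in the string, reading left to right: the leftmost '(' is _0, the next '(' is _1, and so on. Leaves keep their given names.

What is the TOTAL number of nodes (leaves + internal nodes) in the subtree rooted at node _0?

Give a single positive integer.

Answer: 18

Derivation:
Newick: (Z,C,(J,(Q,(W,E),D),R),((V,P,S),A));
Locate _0: it is the '(' at position 0 (the 1st '(' reading left to right).
Query: subtree rooted at _0
_0: subtree_size = 1 + 17
  Z: subtree_size = 1 + 0
  C: subtree_size = 1 + 0
  _1: subtree_size = 1 + 8
    J: subtree_size = 1 + 0
    _2: subtree_size = 1 + 5
      Q: subtree_size = 1 + 0
      _3: subtree_size = 1 + 2
        W: subtree_size = 1 + 0
        E: subtree_size = 1 + 0
      D: subtree_size = 1 + 0
    R: subtree_size = 1 + 0
  _4: subtree_size = 1 + 5
    _5: subtree_size = 1 + 3
      V: subtree_size = 1 + 0
      P: subtree_size = 1 + 0
      S: subtree_size = 1 + 0
    A: subtree_size = 1 + 0
Total subtree size of _0: 18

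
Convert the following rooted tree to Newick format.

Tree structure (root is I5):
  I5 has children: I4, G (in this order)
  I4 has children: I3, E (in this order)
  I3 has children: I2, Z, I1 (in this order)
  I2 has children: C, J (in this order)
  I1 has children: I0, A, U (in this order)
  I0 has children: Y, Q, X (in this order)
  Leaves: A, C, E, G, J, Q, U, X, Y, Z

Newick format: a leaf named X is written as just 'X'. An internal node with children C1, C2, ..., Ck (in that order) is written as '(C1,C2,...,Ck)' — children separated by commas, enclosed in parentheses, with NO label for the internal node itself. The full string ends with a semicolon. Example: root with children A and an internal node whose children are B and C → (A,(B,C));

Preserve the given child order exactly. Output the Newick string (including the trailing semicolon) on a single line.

internal I5 with children ['I4', 'G']
  internal I4 with children ['I3', 'E']
    internal I3 with children ['I2', 'Z', 'I1']
      internal I2 with children ['C', 'J']
        leaf 'C' → 'C'
        leaf 'J' → 'J'
      → '(C,J)'
      leaf 'Z' → 'Z'
      internal I1 with children ['I0', 'A', 'U']
        internal I0 with children ['Y', 'Q', 'X']
          leaf 'Y' → 'Y'
          leaf 'Q' → 'Q'
          leaf 'X' → 'X'
        → '(Y,Q,X)'
        leaf 'A' → 'A'
        leaf 'U' → 'U'
      → '((Y,Q,X),A,U)'
    → '((C,J),Z,((Y,Q,X),A,U))'
    leaf 'E' → 'E'
  → '(((C,J),Z,((Y,Q,X),A,U)),E)'
  leaf 'G' → 'G'
→ '((((C,J),Z,((Y,Q,X),A,U)),E),G)'
Final: ((((C,J),Z,((Y,Q,X),A,U)),E),G);

Answer: ((((C,J),Z,((Y,Q,X),A,U)),E),G);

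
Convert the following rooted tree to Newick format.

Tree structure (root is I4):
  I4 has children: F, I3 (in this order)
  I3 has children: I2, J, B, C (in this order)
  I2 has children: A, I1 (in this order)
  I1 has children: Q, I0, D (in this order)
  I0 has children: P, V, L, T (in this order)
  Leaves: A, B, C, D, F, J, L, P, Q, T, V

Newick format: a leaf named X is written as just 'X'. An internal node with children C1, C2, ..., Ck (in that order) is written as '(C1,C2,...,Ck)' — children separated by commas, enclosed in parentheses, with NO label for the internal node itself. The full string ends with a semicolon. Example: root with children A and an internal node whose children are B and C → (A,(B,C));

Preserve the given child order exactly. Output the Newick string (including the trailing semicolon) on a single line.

internal I4 with children ['F', 'I3']
  leaf 'F' → 'F'
  internal I3 with children ['I2', 'J', 'B', 'C']
    internal I2 with children ['A', 'I1']
      leaf 'A' → 'A'
      internal I1 with children ['Q', 'I0', 'D']
        leaf 'Q' → 'Q'
        internal I0 with children ['P', 'V', 'L', 'T']
          leaf 'P' → 'P'
          leaf 'V' → 'V'
          leaf 'L' → 'L'
          leaf 'T' → 'T'
        → '(P,V,L,T)'
        leaf 'D' → 'D'
      → '(Q,(P,V,L,T),D)'
    → '(A,(Q,(P,V,L,T),D))'
    leaf 'J' → 'J'
    leaf 'B' → 'B'
    leaf 'C' → 'C'
  → '((A,(Q,(P,V,L,T),D)),J,B,C)'
→ '(F,((A,(Q,(P,V,L,T),D)),J,B,C))'
Final: (F,((A,(Q,(P,V,L,T),D)),J,B,C));

Answer: (F,((A,(Q,(P,V,L,T),D)),J,B,C));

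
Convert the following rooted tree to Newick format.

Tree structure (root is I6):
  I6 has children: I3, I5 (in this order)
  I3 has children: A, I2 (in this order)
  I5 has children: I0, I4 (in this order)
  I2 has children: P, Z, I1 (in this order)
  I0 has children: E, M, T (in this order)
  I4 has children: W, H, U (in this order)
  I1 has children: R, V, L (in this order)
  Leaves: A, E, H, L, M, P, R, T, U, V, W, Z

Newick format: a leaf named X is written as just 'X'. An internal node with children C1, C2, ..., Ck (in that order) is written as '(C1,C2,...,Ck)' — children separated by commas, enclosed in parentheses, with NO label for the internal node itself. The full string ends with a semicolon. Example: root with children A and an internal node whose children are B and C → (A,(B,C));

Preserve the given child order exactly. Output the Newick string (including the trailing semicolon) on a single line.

internal I6 with children ['I3', 'I5']
  internal I3 with children ['A', 'I2']
    leaf 'A' → 'A'
    internal I2 with children ['P', 'Z', 'I1']
      leaf 'P' → 'P'
      leaf 'Z' → 'Z'
      internal I1 with children ['R', 'V', 'L']
        leaf 'R' → 'R'
        leaf 'V' → 'V'
        leaf 'L' → 'L'
      → '(R,V,L)'
    → '(P,Z,(R,V,L))'
  → '(A,(P,Z,(R,V,L)))'
  internal I5 with children ['I0', 'I4']
    internal I0 with children ['E', 'M', 'T']
      leaf 'E' → 'E'
      leaf 'M' → 'M'
      leaf 'T' → 'T'
    → '(E,M,T)'
    internal I4 with children ['W', 'H', 'U']
      leaf 'W' → 'W'
      leaf 'H' → 'H'
      leaf 'U' → 'U'
    → '(W,H,U)'
  → '((E,M,T),(W,H,U))'
→ '((A,(P,Z,(R,V,L))),((E,M,T),(W,H,U)))'
Final: ((A,(P,Z,(R,V,L))),((E,M,T),(W,H,U)));

Answer: ((A,(P,Z,(R,V,L))),((E,M,T),(W,H,U)));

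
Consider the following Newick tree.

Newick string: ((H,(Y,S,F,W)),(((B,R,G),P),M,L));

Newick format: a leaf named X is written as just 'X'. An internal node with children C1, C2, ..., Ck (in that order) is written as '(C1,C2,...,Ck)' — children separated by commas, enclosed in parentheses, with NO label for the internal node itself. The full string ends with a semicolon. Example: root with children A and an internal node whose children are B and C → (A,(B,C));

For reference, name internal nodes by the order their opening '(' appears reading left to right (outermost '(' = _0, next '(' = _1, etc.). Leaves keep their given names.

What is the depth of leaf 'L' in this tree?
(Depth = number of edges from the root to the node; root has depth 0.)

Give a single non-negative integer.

Newick: ((H,(Y,S,F,W)),(((B,R,G),P),M,L));
Naming internals by '(' encounter order: outermost '(' = _0, next = _1, ...
Query node: L
Path from root: _0 -> _3 -> L
Depth of L: 2 (number of edges from root)

Answer: 2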